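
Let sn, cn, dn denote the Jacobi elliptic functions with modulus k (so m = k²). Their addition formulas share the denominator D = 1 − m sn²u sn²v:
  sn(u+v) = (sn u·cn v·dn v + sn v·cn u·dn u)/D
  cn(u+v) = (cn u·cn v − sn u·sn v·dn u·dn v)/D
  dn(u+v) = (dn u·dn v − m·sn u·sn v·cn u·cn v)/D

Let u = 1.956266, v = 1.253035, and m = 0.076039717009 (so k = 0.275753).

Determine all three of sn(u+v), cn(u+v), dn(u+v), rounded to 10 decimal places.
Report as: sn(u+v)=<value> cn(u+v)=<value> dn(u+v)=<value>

sn(u+v)=-0.0052891824 cn(u+v)=-0.9999860122 dn(u+v)=0.9999989364

sn u = 0.9424025364941365, cn u = -0.3344808801851276, dn u = 0.9656435229053059
sn v = 0.9440984849218274, cn v = 0.329663541763887, dn v = 0.9655175457838723
m = k² = 0.076039717009
D = 1 − m·sn²u·sn²v = 0.9398067232117196
sn(u+v) = (sn u·cn v·dn v + sn v·cn u·dn u)/D = -0.004970809166283315/0.9398067232117196 = -0.005289182385603653
cn(u+v) = (cn u·cn v − sn u·sn v·dn u·dn v)/D = -0.9397935773616364/0.9398067232117196 = -0.9999860121770163
dn(u+v) = (dn u·dn v − m·sn u·sn v·cn u·cn v)/D = 0.9398057236114589/0.9398067232117196 = 0.999998936376772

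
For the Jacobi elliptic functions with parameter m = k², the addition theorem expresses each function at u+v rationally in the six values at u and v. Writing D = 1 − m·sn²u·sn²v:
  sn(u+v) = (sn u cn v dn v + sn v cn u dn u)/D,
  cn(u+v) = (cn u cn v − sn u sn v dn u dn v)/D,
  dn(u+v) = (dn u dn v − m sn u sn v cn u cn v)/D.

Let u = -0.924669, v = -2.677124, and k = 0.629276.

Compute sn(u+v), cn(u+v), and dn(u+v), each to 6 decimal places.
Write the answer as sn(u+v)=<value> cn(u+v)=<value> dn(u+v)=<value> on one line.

sn(u+v)=0.052265 cn(u+v)=-0.998633 dn(u+v)=0.999459

sn u = -0.7713722914564421, cn u = 0.6363841512586857, dn u = 0.8742888236337598
sn v = -0.7412991016917126, cn v = -0.6711748221075192, dn v = 0.884530831738365
m = k² = 0.395988284176
D = 1 − m·sn²u·sn²v = 0.8705215911997362
sn(u+v) = (sn u·cn v·dn v + sn v·cn u·dn u)/D = 0.04549768255182319/0.8705215911997362 = 0.05226485248817224
cn(u+v) = (cn u·cn v − sn u·sn v·dn u·dn v)/D = -0.869331813306826/0.8705215911997362 = -0.998633258606176
dn(u+v) = (dn u·dn v − m·sn u·sn v·cn u·cn v)/D = 0.8700506476674622/0.8705215911997362 = 0.999459009934923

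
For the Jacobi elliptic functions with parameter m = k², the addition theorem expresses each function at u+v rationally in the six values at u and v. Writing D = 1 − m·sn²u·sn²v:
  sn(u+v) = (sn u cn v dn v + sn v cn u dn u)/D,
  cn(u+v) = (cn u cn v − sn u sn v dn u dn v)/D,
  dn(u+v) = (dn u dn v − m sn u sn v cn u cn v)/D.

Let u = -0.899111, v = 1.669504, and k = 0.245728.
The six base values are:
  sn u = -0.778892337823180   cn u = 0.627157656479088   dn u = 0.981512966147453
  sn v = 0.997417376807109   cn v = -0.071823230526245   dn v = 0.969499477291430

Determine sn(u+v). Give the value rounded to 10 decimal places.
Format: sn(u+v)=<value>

sn(u+v)=0.6934827068

m = k² = 0.060382249984
D = 1 − m·sn²u·sn²v = 0.9635566732214042
sn(u+v) = (sn u·cn v·dn v + sn v·cn u·dn u)/D = 0.6682098899054875/0.9635566732214042 = 0.693482706804883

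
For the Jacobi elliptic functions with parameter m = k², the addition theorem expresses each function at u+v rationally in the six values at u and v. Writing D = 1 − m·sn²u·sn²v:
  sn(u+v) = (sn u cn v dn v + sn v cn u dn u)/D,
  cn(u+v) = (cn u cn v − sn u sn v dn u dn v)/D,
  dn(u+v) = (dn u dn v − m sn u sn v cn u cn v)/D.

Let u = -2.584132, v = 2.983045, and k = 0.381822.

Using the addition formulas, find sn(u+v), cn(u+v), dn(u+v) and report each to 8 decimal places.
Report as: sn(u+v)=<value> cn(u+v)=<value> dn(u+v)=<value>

sn(u+v)=0.38704111 cn(u+v)=0.92206246 dn(u+v)=0.98902014

sn u = -0.6252129125407994, cn u = -0.7804542356808955, dn u = 0.9710884307117331
sn v = 0.2792045088032324, cn v = -0.9602316607277359, dn v = 0.9943012975805692
m = k² = 0.145788039684
D = 1 − m·sn²u·sn²v = 0.9955575491781925
sn(u+v) = (sn u·cn v·dn v + sn v·cn u·dn u)/D = 0.3853216944634926/0.9955575491781925 = 0.3870411055408759
cn(u+v) = (cn u·cn v − sn u·sn v·dn u·dn v)/D = 0.9179662442058923/0.9955575491781925 = 0.9220624613450526
dn(u+v) = (dn u·dn v − m·sn u·sn v·cn u·cn v)/D = 0.9846264642331639/0.9955575491781925 = 0.9890201375560339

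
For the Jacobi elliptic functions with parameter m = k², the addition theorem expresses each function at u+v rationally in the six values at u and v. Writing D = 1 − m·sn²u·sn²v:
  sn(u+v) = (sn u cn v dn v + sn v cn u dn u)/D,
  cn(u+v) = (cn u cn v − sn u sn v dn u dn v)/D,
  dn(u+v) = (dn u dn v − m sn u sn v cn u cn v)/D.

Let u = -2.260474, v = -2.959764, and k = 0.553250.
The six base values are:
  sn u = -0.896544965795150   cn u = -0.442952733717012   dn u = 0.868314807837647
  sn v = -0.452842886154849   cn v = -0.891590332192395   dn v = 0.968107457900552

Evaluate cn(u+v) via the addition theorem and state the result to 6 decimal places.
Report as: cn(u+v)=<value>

m = k² = 0.3060855625
D = 1 − m·sn²u·sn²v = 0.9495475690024663
cn(u+v) = (cn u·cn v − sn u·sn v·dn u·dn v)/D = 0.05364486167174785/0.9495475690024663 = 0.05649518088714997

cn(u+v)=0.056495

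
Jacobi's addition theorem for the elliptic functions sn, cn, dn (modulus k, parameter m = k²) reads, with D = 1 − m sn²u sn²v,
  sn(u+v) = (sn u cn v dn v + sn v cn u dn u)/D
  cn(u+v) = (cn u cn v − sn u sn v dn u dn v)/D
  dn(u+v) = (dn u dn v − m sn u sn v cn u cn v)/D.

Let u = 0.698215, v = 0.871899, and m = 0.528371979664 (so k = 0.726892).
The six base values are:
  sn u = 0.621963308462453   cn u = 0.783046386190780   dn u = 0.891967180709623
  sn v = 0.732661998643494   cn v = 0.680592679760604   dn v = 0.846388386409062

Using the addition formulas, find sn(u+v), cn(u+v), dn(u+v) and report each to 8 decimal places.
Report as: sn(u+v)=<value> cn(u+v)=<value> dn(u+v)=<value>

m = k² = 0.528371979664
D = 1 − m·sn²u·sn²v = 0.8902823136005283
sn(u+v) = (sn u·cn v·dn v + sn v·cn u·dn u)/D = 0.8700083162516864/0.8902823136005283 = 0.9772274512936815
cn(u+v) = (cn u·cn v − sn u·sn v·dn u·dn v)/D = 0.1889130158639555/0.8902823136005283 = 0.2121945061448465
dn(u+v) = (dn u·dn v − m·sn u·sn v·cn u·cn v)/D = 0.6266340245919361/0.8902823136005283 = 0.7038599049077686

sn(u+v)=0.97722745 cn(u+v)=0.21219451 dn(u+v)=0.70385990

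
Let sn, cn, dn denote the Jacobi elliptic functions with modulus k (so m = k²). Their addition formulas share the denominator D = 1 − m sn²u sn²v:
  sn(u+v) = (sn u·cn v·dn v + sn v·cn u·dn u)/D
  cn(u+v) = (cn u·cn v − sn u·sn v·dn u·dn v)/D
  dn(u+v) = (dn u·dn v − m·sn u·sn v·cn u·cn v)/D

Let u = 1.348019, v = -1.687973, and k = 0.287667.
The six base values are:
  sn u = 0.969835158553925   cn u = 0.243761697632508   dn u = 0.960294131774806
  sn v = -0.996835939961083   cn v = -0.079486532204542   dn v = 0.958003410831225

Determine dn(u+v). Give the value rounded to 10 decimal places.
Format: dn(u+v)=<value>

m = k² = 0.082752302889
D = 1 − m·sn²u·sn²v = 0.9226565906600095
dn(u+v) = (dn u·dn v − m·sn u·sn v·cn u·cn v)/D = 0.9184149500721012/0.9226565906600095 = 0.9954027959797327

dn(u+v)=0.9954027960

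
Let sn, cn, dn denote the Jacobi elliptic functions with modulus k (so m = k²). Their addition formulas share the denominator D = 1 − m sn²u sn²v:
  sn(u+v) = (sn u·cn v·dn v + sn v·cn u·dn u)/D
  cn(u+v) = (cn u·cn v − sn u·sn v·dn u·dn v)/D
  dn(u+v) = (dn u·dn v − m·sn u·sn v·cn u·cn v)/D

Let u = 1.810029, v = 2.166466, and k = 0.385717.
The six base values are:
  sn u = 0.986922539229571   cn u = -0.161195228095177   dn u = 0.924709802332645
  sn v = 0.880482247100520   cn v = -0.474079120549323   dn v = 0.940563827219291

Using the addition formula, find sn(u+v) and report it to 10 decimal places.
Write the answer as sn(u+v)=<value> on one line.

m = k² = 0.148777604089
D = 1 − m·sn²u·sn²v = 0.8876572881445376
sn(u+v) = (sn u·cn v·dn v + sn v·cn u·dn u)/D = -0.5713140441907254/0.8876572881445376 = -0.6436200680388016

sn(u+v)=-0.6436200680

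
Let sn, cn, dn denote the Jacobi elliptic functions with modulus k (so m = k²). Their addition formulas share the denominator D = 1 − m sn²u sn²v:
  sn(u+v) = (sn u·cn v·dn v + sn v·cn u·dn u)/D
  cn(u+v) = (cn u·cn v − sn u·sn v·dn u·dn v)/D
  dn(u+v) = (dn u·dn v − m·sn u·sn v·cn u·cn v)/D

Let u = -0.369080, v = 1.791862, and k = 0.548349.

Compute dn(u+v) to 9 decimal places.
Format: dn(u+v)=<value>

sn u = -0.3584739163712562, cn u = 0.9335397427434215, dn u = 0.9804900313273796
sn v = 0.9978955085281829, cn v = -0.06484253279506558, dn v = 0.837005153730897
m = k² = 0.300686625801
D = 1 − m·sn²u·sn²v = 0.9615231625515857
dn(u+v) = (dn u·dn v − m·sn u·sn v·cn u·cn v)/D = 0.814164182017947/0.9615231625515857 = 0.8467442218005509

dn(u+v)=0.846744222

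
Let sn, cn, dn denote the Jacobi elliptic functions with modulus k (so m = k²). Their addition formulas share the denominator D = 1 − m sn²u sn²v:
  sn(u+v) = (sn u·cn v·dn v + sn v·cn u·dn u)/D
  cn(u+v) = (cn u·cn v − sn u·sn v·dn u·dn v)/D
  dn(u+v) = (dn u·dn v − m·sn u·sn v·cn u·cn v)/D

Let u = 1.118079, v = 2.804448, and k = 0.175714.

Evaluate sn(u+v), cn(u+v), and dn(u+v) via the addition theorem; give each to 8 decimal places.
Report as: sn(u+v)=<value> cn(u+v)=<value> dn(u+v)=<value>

sn(u+v)=-0.68475749 cn(u+v)=-0.72877101 dn(u+v)=0.99273498

sn u = 0.896801360013378, cn u = 0.4424334081849557, dn u = 0.9875061361563315
sn v = 0.3537591823567693, cn v = -0.9353365388448535, dn v = 0.9980661699399417
m = k² = 0.030875409796
D = 1 − m·sn²u·sn²v = 0.9968924316483902
sn(u+v) = (sn u·cn v·dn v + sn v·cn u·dn u)/D = -0.6826295569073312/0.9968924316483902 = -0.6847574876043382
cn(u+v) = (cn u·cn v − sn u·sn v·dn u·dn v)/D = -0.7265063030107455/0.9968924316483902 = -0.728771008733055
dn(u+v) = (dn u·dn v − m·sn u·sn v·cn u·cn v)/D = 0.9896499890051796/0.9968924316483902 = 0.9927349808130902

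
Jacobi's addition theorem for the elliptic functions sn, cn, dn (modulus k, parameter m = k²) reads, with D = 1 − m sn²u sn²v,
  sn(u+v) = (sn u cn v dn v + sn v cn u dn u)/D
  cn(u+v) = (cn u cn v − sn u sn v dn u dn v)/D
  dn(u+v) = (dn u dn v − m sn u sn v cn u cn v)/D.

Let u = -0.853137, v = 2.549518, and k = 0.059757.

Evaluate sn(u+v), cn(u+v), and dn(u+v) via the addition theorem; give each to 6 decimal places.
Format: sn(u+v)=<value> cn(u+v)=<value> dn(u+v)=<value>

sn(u+v)=0.992327 cn(u+v)=-0.123642 dn(u+v)=0.998240

sn u = -0.7531370377641574, cn u = 0.6578636654716767, dn u = 0.9989867522024232
sn v = 0.5603167465344359, cn v = -0.8282784215184316, dn v = 0.9994392922542543
m = k² = 0.003570899049
D = 1 − m·sn²u·sn²v = 0.9993640941947108
sn(u+v) = (sn u·cn v·dn v + sn v·cn u·dn u)/D = 0.9916959166957471/0.9993640941947108 = 0.9923269431596472
cn(u+v) = (cn u·cn v − sn u·sn v·dn u·dn v)/D = -0.1235629457992836/0.9993640941947108 = -0.1236415701915435
dn(u+v) = (dn u·dn v − m·sn u·sn v·cn u·cn v)/D = 0.9976055099896061/0.9993640941947108 = 0.9982402967894081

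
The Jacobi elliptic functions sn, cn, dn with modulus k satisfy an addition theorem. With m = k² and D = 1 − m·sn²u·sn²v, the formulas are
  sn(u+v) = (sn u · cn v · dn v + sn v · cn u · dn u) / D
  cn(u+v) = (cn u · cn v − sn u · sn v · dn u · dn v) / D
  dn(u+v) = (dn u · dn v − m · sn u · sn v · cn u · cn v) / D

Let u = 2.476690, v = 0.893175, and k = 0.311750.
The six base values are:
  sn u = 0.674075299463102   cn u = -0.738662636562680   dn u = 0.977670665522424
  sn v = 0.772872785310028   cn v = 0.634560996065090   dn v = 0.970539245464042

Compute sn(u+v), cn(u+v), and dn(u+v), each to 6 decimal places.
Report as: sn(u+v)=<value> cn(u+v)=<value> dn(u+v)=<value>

sn(u+v)=-0.146879 cn(u+v)=-0.989155 dn(u+v)=0.998951

m = k² = 0.0971880625
D = 1 − m·sn²u·sn²v = 0.9736217620852068
sn(u+v) = (sn u·cn v·dn v + sn v·cn u·dn u)/D = -0.1430043108163244/0.9736217620852068 = -0.1468787124376225
cn(u+v) = (cn u·cn v − sn u·sn v·dn u·dn v)/D = -0.9630623565968359/0.9736217620852068 = -0.9891545095851639
dn(u+v) = (dn u·dn v − m·sn u·sn v·cn u·cn v)/D = 0.9726005434357452/0.9736217620852068 = 0.9989511135748708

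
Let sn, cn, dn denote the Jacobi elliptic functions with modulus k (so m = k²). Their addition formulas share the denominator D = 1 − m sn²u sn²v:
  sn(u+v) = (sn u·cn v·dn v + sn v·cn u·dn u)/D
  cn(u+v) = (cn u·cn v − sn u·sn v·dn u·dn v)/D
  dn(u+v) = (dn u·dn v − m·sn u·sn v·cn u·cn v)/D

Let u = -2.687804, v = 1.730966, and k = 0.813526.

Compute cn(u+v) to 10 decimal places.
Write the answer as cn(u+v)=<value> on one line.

cn(u+v)=0.6392529682

sn u = -0.9189564552224085, cn u = -0.3943590158790155, dn u = 0.6641549232219177
sn v = 0.9853807683647826, cn v = 0.1703664912382441, dn v = 0.5978166389251679
m = k² = 0.661824552676
D = 1 − m·sn²u·sn²v = 0.4573236388303135
cn(u+v) = (cn u·cn v − sn u·sn v·dn u·dn v)/D = 0.2923454935279221/0.4573236388303135 = 0.6392529681510618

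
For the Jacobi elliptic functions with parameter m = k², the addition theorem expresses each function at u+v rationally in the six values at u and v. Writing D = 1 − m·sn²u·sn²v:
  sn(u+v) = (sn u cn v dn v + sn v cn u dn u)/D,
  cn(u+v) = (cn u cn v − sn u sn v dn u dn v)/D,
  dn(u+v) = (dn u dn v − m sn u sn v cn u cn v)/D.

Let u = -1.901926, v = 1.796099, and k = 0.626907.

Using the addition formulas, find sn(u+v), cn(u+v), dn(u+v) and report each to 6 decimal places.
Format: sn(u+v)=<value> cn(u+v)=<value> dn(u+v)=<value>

sn u = -0.9949254098577679, cn u = -0.1006152514251818, dn u = 0.7816432986166804
sn v = 0.9998338869162148, cn v = -0.01822631542615657, dn v = 0.7791778818122435
m = k² = 0.393012386649
D = 1 − m·sn²u·sn²v = 0.6110954827305966
sn(u+v) = (sn u·cn v·dn v + sn v·cn u·dn u)/D = -0.0645026981695469/0.6110954827305966 = -0.1055525691031546
cn(u+v) = (cn u·cn v − sn u·sn v·dn u·dn v)/D = 0.6076817349094748/0.6110954827305966 = 0.9944137243399871
dn(u+v) = (dn u·dn v − m·sn u·sn v·cn u·cn v)/D = 0.6097561171779339/0.6110954827305966 = 0.9978082548627624

sn(u+v)=-0.105553 cn(u+v)=0.994414 dn(u+v)=0.997808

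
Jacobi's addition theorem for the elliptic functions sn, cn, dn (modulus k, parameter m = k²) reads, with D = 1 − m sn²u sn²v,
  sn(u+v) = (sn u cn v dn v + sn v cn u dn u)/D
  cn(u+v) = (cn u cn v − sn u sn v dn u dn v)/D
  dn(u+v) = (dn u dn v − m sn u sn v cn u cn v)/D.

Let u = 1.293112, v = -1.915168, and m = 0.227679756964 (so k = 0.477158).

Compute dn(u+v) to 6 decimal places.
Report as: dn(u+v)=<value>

dn(u+v)=0.961511

sn u = 0.9439471335309815, cn u = 0.3300966662943498, dn u = 0.892820864792849
sn v = -0.9774993280077499, cn v = -0.2109385307249423, dn v = 0.8845625293530255
m = k² = 0.227679756964
D = 1 − m·sn²u·sn²v = 0.8061558503876968
dn(u+v) = (dn u·dn v − m·sn u·sn v·cn u·cn v)/D = 0.7751278601239302/0.8061558503876968 = 0.9615111764693581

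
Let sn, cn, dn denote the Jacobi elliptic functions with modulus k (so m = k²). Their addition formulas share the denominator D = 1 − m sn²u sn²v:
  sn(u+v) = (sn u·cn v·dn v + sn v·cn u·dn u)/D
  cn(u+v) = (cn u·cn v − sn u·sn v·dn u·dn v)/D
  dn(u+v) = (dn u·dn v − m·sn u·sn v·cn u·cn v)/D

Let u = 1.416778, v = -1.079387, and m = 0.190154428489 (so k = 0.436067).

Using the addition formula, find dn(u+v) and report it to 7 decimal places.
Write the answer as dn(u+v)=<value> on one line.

sn u = 0.9770862922189498, cn u = 0.2128435518352035, dn u = 0.9046878020757775
sn v = -0.8663815874633072, cn v = 0.4993825636769467, dn v = 0.9258870572992315
m = k² = 0.190154428489
D = 1 − m·sn²u·sn²v = 0.8637329942483623
dn(u+v) = (dn u·dn v − m·sn u·sn v·cn u·cn v)/D = 0.8547484290468559/0.8637329942483623 = 0.9895979831020291

dn(u+v)=0.9895980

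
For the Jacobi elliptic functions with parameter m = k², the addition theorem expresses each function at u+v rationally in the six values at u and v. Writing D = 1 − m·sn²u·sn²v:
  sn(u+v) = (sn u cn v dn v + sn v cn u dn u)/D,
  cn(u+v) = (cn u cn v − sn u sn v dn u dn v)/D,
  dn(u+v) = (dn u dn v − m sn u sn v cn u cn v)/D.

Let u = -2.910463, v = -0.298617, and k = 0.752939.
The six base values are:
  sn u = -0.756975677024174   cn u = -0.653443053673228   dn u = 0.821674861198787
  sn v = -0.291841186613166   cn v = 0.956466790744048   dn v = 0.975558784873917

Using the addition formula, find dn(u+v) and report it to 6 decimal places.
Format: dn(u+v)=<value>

m = k² = 0.566917137721
D = 1 − m·sn²u·sn²v = 0.9723320742928551
dn(u+v) = (dn u·dn v − m·sn u·sn v·cn u·cn v)/D = 0.8798676082609894/0.9723320742928551 = 0.9049044369958566

dn(u+v)=0.904904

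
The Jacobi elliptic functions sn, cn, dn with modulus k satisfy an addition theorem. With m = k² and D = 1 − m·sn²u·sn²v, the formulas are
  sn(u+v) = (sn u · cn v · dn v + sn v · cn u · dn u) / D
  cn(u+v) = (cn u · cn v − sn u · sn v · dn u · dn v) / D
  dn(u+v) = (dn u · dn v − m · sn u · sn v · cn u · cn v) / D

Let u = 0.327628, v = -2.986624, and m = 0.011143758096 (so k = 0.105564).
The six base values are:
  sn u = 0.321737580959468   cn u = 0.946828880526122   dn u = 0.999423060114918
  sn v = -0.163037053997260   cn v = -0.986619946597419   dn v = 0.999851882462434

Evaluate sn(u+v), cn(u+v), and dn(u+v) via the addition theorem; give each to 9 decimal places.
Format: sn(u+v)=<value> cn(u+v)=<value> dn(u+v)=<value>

m = k² = 0.011143758096
D = 1 − m·sn²u·sn²v = 0.9999693374761614
sn(u+v) = (sn u·cn v·dn v + sn v·cn u·dn u)/D = -0.471664827746475/0.9999693374761614 = -0.4716792906239679
cn(u+v) = (cn u·cn v − sn u·sn v·dn u·dn v)/D = -0.8817431406931393/0.9999693374761614 = -0.8817701779922421
dn(u+v) = (dn u·dn v − m·sn u·sn v·cn u·cn v)/D = 0.9987289670131112/0.9999693374761614 = 0.9987595915028947

sn(u+v)=-0.471679291 cn(u+v)=-0.881770178 dn(u+v)=0.998759592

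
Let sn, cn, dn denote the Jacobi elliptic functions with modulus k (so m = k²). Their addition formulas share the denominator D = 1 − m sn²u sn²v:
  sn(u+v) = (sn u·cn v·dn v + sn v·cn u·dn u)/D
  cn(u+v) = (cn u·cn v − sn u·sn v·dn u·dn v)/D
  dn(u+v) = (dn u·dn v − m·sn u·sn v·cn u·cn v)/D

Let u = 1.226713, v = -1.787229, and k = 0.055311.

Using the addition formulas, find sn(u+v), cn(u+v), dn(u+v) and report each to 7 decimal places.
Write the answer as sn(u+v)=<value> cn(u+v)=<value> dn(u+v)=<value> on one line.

sn u = 0.9411502801069999, cn u = 0.337988387750993, dn u = 0.9986441692120646
sn v = -0.9769967078358736, cn v = -0.2132543853660803, dn v = 0.9985388438588942
m = k² = 0.003059306721
D = 1 − m·sn²u·sn²v = 0.9974134125084344
sn(u+v) = (sn u·cn v·dn v + sn v·cn u·dn u)/D = -0.5301769924513722/0.9974134125084344 = -0.5315518979417062
cn(u+v) = (cn u·cn v − sn u·sn v·dn u·dn v)/D = 0.8448348194333244/0.9974134125084344 = 0.8470257255801443
dn(u+v) = (dn u·dn v − m·sn u·sn v·cn u·cn v)/D = 0.9969822376227706/0.9974134125084344 = 0.9995677069505419

sn(u+v)=-0.5315519 cn(u+v)=0.8470257 dn(u+v)=0.9995677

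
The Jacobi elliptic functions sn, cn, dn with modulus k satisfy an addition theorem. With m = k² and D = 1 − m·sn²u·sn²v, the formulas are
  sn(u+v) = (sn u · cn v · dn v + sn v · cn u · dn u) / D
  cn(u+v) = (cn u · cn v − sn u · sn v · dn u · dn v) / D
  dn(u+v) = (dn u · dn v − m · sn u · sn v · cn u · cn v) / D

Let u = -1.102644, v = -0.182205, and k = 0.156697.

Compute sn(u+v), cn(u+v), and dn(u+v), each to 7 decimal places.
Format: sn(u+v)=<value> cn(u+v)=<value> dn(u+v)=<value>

sn(u+v)=-0.9576197 cn(u+v)=0.2880355 dn(u+v)=0.9886775

sn u = -0.8904568593610761, cn u = 0.4550676670746986, dn u = 0.9902175739311722
sn v = -0.1811743292724631, cn v = 0.9834509964470386, dn v = 0.9995969376569523
m = k² = 0.024553949809
D = 1 − m·sn²u·sn²v = 0.9993609417356262
sn(u+v) = (sn u·cn v·dn v + sn v·cn u·dn u)/D = -0.9570077673890116/0.9993609417356262 = -0.9576197421993915
cn(u+v) = (cn u·cn v − sn u·sn v·dn u·dn v)/D = 0.2878513939931806/0.9993609417356262 = 0.2880354654378014
dn(u+v) = (dn u·dn v − m·sn u·sn v·cn u·cn v)/D = 0.9880456550425089/0.9993609417356262 = 0.9886774775553409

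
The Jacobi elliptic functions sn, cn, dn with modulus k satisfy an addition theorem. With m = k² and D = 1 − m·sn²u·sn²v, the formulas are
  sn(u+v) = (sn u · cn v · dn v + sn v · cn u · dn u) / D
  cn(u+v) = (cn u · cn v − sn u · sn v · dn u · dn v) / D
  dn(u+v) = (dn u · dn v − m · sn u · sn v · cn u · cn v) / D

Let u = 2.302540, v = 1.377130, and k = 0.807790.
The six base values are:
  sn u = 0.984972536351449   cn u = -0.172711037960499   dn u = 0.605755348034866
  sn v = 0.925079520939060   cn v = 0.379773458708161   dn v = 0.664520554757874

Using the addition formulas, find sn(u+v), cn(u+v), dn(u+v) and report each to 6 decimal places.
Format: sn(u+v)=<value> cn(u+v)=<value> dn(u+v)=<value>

m = k² = 0.6525246841
D = 1 − m·sn²u·sn²v = 0.45824450945068
sn(u+v) = (sn u·cn v·dn v + sn v·cn u·dn u)/D = 0.1517924226729576/0.45824450945068 = 0.3312476626395776
cn(u+v) = (cn u·cn v − sn u·sn v·dn u·dn v)/D = -0.4323737860471753/0.45824450945068 = -0.9435438442360888
dn(u+v) = (dn u·dn v − m·sn u·sn v·cn u·cn v)/D = 0.4415351046296133/0.45824450945068 = 0.9635360501294449

sn(u+v)=0.331248 cn(u+v)=-0.943544 dn(u+v)=0.963536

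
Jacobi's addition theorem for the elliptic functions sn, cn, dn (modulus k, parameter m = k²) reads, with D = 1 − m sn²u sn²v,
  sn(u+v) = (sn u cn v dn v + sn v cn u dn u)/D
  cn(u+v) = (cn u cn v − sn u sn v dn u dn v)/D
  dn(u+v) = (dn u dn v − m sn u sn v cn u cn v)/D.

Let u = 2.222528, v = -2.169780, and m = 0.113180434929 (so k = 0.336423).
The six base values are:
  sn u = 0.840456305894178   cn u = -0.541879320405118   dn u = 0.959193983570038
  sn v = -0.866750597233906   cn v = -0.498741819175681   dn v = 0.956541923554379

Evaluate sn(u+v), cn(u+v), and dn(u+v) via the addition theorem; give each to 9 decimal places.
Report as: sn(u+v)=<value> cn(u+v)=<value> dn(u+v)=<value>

sn(u+v)=0.052720780 cn(u+v)=0.998609293 dn(u+v)=0.999842696

m = k² = 0.113180434929
D = 1 − m·sn²u·sn²v = 0.9399393624862696
sn(u+v) = (sn u·cn v·dn v + sn v·cn u·dn u)/D = 0.04955433615109589/0.9399393624862696 = 0.052720779795856
cn(u+v) = (cn u·cn v − sn u·sn v·dn u·dn v)/D = 0.9386321819113806/0.9399393624862696 = 0.9986092926553993
dn(u+v) = (dn u·dn v − m·sn u·sn v·cn u·cn v)/D = 0.9397915064667919/0.9399393624862696 = 0.9998426962149062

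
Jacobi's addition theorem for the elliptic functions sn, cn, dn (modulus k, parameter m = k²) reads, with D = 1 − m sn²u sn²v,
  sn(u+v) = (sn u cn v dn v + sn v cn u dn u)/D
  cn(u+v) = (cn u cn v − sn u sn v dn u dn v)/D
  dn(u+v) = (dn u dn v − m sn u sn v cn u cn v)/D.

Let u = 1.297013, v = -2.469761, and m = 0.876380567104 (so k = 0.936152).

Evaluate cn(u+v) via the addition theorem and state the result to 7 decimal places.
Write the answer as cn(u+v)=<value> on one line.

cn(u+v)=0.5443401

sn u = 0.8767742677387363, cn u = 0.4809021557772462, dn u = 0.5712243301451823
sn v = -0.9999949806295053, cn v = 0.003168393251355387, dn v = 0.351608063945413
m = k² = 0.876380567104
D = 1 − m·sn²u·sn²v = 0.326303998460397
cn(u+v) = (cn u·cn v − sn u·sn v·dn u·dn v)/D = 0.1776203554427086/0.326303998460397 = 0.5443401131484024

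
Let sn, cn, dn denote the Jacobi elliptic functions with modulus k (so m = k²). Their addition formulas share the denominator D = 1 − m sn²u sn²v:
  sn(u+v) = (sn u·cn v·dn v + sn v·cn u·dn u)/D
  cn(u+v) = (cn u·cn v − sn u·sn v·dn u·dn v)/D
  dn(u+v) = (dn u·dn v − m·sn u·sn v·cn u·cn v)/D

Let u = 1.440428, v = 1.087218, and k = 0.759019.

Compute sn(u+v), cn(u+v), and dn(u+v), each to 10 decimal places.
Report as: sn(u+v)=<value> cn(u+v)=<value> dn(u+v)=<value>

sn(u+v)=0.9186812018 cn(u+v)=-0.3949998094 dn(u+v)=0.7167828186

sn u = 0.9485409492038862, cn u = 0.3166544925994113, dn u = 0.6940149353764694
sn v = 0.8363120910872011, cn v = 0.5482536696651953, dn v = 0.772695577827784
m = k² = 0.576109842361
D = 1 − m·sn²u·sn²v = 0.6374614318844831
sn(u+v) = (sn u·cn v·dn v + sn v·cn u·dn u)/D = 0.5856238343682488/0.6374614318844831 = 0.9186812018368071
cn(u+v) = (cn u·cn v − sn u·sn v·dn u·dn v)/D = -0.2517971440664991/0.6374614318844831 = -0.3949998093565107
dn(u+v) = (dn u·dn v − m·sn u·sn v·cn u·cn v)/D = 0.4569214018888504/0.6374614318844831 = 0.7167828185904287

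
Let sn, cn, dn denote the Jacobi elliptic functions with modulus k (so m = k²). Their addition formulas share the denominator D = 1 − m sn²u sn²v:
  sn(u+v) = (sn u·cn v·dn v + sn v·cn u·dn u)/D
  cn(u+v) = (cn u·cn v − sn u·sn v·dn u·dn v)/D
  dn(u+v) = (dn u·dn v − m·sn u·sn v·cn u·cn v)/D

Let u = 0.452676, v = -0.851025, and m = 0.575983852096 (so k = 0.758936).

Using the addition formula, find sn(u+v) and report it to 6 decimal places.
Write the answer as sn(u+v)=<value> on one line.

sn(u+v)=-0.382494

sn u = 0.4297095331586031, cn u = 0.9029671738843087, dn u = 0.945327677988912
sn v = -0.7175995710829682, cn v = 0.6964559250817959, dn v = 0.8386880279128325
m = k² = 0.575983852096
D = 1 − m·sn²u·sn²v = 0.9452322844424661
sn(u+v) = (sn u·cn v·dn v + sn v·cn u·dn u)/D = -0.3615455831394773/0.9452322844424661 = -0.3824939002720697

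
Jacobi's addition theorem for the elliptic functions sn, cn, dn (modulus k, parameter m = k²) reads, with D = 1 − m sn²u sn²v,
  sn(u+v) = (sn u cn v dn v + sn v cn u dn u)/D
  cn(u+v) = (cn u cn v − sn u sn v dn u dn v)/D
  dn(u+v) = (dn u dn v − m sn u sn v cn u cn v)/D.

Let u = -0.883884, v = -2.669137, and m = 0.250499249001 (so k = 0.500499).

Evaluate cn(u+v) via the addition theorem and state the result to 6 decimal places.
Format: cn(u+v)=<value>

sn u = -0.7574099322592581, cn u = 0.6529396561053909, dn u = 0.9253627097260102
sn v = -0.6364002023198128, cn v = -0.7713590490085025, dn v = 0.9479169252479789
m = k² = 0.250499249001
D = 1 − m·sn²u·sn²v = 0.9417991887666524
cn(u+v) = (cn u·cn v − sn u·sn v·dn u·dn v)/D = -0.9264592830978128/0.9417991887666524 = -0.9837121269036893

cn(u+v)=-0.983712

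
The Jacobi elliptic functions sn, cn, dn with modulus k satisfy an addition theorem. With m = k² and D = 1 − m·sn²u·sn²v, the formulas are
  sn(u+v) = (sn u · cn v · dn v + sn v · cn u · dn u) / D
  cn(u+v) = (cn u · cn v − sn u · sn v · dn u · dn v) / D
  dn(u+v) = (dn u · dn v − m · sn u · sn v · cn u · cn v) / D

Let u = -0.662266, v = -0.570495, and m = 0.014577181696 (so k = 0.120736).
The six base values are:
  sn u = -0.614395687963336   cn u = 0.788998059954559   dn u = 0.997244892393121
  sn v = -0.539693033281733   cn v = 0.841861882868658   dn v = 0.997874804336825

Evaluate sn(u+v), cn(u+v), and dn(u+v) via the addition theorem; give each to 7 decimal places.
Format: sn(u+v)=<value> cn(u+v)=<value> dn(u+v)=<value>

m = k² = 0.014577181696
D = 1 − m·sn²u·sn²v = 0.9983972584017739
sn(u+v) = (sn u·cn v·dn v + sn v·cn u·dn u)/D = -0.9407806675769248/0.9983972584017739 = -0.9422909164263118
cn(u+v) = (cn u·cn v − sn u·sn v·dn u·dn v)/D = 0.334258614096472/0.9983972584017739 = 0.3347952042972859
dn(u+v) = (dn u·dn v − m·sn u·sn v·cn u·cn v)/D = 0.9919149583907865/0.9983972584017739 = 0.993507293858795

sn(u+v)=-0.9422909 cn(u+v)=0.3347952 dn(u+v)=0.9935073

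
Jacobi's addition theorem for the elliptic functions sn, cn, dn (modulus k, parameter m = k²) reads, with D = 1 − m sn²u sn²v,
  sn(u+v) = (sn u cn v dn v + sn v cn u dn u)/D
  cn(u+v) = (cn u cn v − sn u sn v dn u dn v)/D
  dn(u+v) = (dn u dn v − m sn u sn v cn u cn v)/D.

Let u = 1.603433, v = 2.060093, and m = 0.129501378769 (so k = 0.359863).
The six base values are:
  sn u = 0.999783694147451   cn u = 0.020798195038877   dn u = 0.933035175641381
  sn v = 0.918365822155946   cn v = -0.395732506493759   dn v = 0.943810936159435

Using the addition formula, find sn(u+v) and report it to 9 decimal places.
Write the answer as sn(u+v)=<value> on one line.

m = k² = 0.129501378769
D = 1 − m·sn²u·sn²v = 0.8908263283509401
sn(u+v) = (sn u·cn v·dn v + sn v·cn u·dn u)/D = -0.3555945781037492/0.8908263283509401 = -0.3991738532941778

sn(u+v)=-0.399173853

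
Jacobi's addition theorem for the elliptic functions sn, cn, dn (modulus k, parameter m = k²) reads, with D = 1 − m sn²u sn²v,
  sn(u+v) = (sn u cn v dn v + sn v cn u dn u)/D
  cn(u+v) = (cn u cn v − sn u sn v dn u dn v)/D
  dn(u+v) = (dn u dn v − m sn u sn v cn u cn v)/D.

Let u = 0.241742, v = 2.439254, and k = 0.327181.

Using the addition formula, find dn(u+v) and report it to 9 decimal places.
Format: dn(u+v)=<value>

sn u = 0.2391525266102535, cn u = 0.9709820127149277, dn u = 0.9969340690365075
sn v = 0.706179063424319, cn v = -0.7080332833851468, dn v = 0.9729422643336694
m = k² = 0.107047406761
D = 1 − m·sn²u·sn²v = 0.9969467963487721
dn(u+v) = (dn u·dn v − m·sn u·sn v·cn u·cn v)/D = 0.982388136903408/0.9969467963487721 = 0.9853967538702327

dn(u+v)=0.985396754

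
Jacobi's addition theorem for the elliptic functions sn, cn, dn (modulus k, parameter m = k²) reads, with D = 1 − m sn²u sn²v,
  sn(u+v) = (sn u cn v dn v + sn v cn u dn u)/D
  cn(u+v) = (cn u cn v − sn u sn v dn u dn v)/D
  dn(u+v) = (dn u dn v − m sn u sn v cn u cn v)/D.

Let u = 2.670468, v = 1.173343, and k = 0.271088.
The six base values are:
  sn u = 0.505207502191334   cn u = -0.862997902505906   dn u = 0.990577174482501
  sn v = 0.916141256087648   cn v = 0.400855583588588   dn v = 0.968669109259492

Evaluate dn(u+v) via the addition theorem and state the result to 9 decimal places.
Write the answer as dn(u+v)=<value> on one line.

dn(u+v)=0.986843892

m = k² = 0.073488703744
D = 1 − m·sn²u·sn²v = 0.9842570886095031
dn(u+v) = (dn u·dn v − m·sn u·sn v·cn u·cn v)/D = 0.971308095886732/0.9842570886095031 = 0.9868438918320978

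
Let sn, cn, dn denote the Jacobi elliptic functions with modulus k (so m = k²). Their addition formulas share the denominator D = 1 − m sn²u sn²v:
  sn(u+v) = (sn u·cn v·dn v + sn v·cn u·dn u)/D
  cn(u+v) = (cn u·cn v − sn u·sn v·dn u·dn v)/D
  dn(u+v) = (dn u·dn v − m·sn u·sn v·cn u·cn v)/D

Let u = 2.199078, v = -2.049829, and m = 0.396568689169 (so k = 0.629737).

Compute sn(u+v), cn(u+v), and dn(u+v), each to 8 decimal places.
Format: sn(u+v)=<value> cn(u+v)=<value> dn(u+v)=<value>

sn(u+v)=0.14847929 cn(u+v)=0.98891552 dn(u+v)=0.99561901

sn u = 0.9450158888970809, cn u = -0.3270244176388976, dn u = 0.8036431653979653
sn v = -0.9770976185175965, cn v = -0.2127915503191831, dn v = 0.788281699517765
m = k² = 0.396568689169
D = 1 − m·sn²u·sn²v = 0.6618786826328667
sn(u+v) = (sn u·cn v·dn v + sn v·cn u·dn u)/D = 0.0982752743342629/0.6618786826328667 = 0.1484792861787552
cn(u+v) = (cn u·cn v − sn u·sn v·dn u·dn v)/D = 0.6545421002337011/0.6618786826328667 = 0.9889155179163928
dn(u+v) = (dn u·dn v − m·sn u·sn v·cn u·cn v)/D = 0.6589789969392156/0.6618786826328667 = 0.9956190072746919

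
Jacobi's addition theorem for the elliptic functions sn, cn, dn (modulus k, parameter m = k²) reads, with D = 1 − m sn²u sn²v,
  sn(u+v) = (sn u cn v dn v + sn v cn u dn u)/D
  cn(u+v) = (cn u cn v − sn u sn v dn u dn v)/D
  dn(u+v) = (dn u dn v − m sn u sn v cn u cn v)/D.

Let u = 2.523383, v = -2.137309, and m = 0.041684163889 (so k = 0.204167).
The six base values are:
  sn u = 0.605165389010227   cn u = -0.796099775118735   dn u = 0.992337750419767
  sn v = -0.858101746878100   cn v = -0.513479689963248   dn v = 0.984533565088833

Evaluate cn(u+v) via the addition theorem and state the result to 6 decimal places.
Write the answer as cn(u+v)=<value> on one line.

m = k² = 0.041684163889
D = 1 − m·sn²u·sn²v = 0.9887592101101689
cn(u+v) = (cn u·cn v − sn u·sn v·dn u·dn v)/D = 0.9161255084365509/0.9887592101101689 = 0.9265405561526704

cn(u+v)=0.926541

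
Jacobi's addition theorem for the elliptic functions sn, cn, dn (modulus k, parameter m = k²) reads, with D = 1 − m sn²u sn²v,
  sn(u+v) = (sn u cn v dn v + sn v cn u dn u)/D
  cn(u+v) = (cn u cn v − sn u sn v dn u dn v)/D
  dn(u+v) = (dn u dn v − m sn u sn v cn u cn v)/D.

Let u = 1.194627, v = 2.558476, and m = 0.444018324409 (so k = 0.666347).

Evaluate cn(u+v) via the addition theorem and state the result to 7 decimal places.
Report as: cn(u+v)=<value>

cn(u+v)=-0.9910044

sn u = 0.8912351007395422, cn u = 0.4535416135370359, dn u = 0.8045596576979143
sn v = 0.8361461883143678, cn v = -0.5485066560829994, dn v = 0.8304028116818868
m = k² = 0.444018324409
D = 1 − m·sn²u·sn²v = 0.753424519903312
cn(u+v) = (cn u·cn v − sn u·sn v·dn u·dn v)/D = -0.7466470163194321/0.753424519903312 = -0.9910044026908632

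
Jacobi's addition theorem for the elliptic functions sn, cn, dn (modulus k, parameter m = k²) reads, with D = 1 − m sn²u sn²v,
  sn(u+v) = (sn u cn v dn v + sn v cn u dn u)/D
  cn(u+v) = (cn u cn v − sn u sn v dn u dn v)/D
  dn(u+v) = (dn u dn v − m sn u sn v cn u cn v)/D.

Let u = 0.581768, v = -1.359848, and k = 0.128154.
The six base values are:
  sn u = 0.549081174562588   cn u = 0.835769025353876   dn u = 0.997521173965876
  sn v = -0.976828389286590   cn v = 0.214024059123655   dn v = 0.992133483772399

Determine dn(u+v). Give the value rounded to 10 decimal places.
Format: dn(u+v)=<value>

m = k² = 0.016423447716
D = 1 − m·sn²u·sn²v = 0.9952753027373088
dn(u+v) = (dn u·dn v − m·sn u·sn v·cn u·cn v)/D = 0.9912498374806276/0.9952753027373088 = 0.9959554253525532

dn(u+v)=0.9959554254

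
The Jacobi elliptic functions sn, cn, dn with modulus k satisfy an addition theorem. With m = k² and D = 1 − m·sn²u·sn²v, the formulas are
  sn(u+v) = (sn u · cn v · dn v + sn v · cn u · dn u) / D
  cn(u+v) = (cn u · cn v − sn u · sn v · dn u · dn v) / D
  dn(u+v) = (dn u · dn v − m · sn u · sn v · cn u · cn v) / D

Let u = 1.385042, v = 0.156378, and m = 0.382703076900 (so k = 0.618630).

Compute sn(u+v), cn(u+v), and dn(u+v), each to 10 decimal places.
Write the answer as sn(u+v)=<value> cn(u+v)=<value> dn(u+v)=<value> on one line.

sn(u+v)=0.9844143989 cn(u+v)=0.1758644114 dn(u+v)=0.7931792202

sn u = 0.9548008949147386, cn u = 0.2972461119510468, dn u = 0.8069143384181288
sn v = 0.1555017748434137, cn v = 0.9878356128529424, dn v = 0.9953622118005858
m = k² = 0.3827030769
D = 1 − m·sn²u·sn²v = 0.9915635781219827
sn(u+v) = (sn u·cn v·dn v + sn v·cn u·dn u)/D = 0.9761094637521986/0.9915635781219827 = 0.984414398924319
cn(u+v) = (cn u·cn v − sn u·sn v·dn u·dn v)/D = 0.1743807450135033/0.9915635781219827 = 0.1758644113812447
dn(u+v) = (dn u·dn v − m·sn u·sn v·cn u·cn v)/D = 0.7864876256389957/0.9915635781219827 = 0.793179220165186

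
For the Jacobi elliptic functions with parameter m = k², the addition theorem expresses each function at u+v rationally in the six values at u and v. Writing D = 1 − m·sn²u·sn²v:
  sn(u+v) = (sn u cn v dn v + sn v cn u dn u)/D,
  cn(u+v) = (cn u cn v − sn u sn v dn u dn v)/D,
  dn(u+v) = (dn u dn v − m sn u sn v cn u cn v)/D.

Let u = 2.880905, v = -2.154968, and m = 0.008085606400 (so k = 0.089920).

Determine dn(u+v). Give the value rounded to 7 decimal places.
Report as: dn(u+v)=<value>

dn(u+v)=0.9982187

sn u = 0.2638792606539097, cn u = -0.9645557193841867, dn u = 0.9997184508244867
sn v = -0.8370789049522406, cn v = -0.5470821756226003, dn v = 0.997163179603526
m = k² = 0.0080856064
D = 1 − m·sn²u·sn²v = 0.9996054919144362
dn(u+v) = (dn u·dn v − m·sn u·sn v·cn u·cn v)/D = 0.9978248917616211/0.9996054919144362 = 0.9982186971087914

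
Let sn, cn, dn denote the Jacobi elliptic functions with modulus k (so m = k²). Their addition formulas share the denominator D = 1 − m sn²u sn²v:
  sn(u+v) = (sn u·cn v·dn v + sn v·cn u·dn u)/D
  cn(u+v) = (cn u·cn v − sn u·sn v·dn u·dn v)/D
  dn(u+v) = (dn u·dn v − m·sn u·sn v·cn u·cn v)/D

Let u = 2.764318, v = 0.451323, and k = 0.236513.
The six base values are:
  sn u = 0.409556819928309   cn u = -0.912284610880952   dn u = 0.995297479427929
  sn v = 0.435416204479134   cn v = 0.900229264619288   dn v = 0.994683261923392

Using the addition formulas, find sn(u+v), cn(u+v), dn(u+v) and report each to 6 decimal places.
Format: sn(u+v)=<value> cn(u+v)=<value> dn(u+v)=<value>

m = k² = 0.055938399169
D = 1 − m·sn²u·sn²v = 0.9982211163906687
sn(u+v) = (sn u·cn v·dn v + sn v·cn u·dn u)/D = -0.0286207710878991/0.9982211163906687 = -0.02867177483820923
cn(u+v) = (cn u·cn v − sn u·sn v·dn u·dn v)/D = -0.9978107278790738/0.9982211163906687 = -0.9995888801540496
dn(u+v) = (dn u·dn v − m·sn u·sn v·cn u·cn v)/D = 0.9981981643693572/0.9982211163906687 = 0.9999770070769546

sn(u+v)=-0.028672 cn(u+v)=-0.999589 dn(u+v)=0.999977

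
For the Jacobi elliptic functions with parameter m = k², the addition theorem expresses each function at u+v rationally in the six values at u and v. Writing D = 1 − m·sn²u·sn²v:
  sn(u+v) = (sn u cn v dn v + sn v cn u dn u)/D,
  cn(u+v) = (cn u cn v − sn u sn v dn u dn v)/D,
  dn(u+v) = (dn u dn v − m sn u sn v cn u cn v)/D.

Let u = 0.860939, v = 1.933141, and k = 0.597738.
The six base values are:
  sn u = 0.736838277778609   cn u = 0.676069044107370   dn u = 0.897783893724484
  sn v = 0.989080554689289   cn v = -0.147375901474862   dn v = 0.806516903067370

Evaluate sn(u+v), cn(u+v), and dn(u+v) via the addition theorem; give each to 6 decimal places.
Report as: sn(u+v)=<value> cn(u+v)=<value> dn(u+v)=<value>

sn(u+v)=0.632851 cn(u+v)=-0.774273 dn(u+v)=0.925691

m = k² = 0.357290716644
D = 1 − m·sn²u·sn²v = 0.8102291873869277
sn(u+v) = (sn u·cn v·dn v + sn v·cn u·dn u)/D = 0.5127547405265905/0.8102291873869277 = 0.6328514801846094
cn(u+v) = (cn u·cn v − sn u·sn v·dn u·dn v)/D = -0.6273387539130594/0.8102291873869277 = -0.7742732101966004
dn(u+v) = (dn u·dn v − m·sn u·sn v·cn u·cn v)/D = 0.7500222538556087/0.8102291873869277 = 0.9256914778329665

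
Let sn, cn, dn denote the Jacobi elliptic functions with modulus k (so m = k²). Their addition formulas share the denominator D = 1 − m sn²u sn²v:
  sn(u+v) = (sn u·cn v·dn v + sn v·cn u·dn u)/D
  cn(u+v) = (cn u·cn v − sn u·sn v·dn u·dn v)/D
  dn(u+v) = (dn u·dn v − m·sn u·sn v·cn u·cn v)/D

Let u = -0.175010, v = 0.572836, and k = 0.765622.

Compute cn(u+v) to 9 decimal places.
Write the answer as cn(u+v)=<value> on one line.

cn(u+v)=0.924188610

sn u = -0.1736058781920153, cn u = 0.9848152106142447, dn u = 0.9911272417965834
sn v = 0.527590679391184, cn v = 0.8494987198457387, dn v = 0.9147876751577289
m = k² = 0.586177046884
D = 1 − m·sn²u·sn²v = 0.9950824148369768
cn(u+v) = (cn u·cn v − sn u·sn v·dn u·dn v)/D = 0.9196438341123814/0.9950824148369768 = 0.9241886103102783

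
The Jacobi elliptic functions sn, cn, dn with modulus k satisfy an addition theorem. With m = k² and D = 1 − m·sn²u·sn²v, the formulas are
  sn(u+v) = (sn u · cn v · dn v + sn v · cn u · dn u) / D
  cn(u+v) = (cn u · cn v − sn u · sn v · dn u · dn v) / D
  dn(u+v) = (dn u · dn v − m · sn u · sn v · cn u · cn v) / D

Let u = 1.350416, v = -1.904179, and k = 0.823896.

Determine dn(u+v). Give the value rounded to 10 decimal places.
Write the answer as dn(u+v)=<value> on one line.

dn(u+v)=0.9072233394

sn u = 0.9151392020122886, cn u = 0.403137992429778, dn u = 0.6568979154978137
sn v = -0.9967910956608309, cn v = 0.08004693380311479, dn v = 0.5705653596748178
m = k² = 0.678804618816
D = 1 − m·sn²u·sn²v = 0.4351574464478111
dn(u+v) = (dn u·dn v − m·sn u·sn v·cn u·cn v)/D = 0.3947849917522245/0.4351574464478111 = 0.9072233394484069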